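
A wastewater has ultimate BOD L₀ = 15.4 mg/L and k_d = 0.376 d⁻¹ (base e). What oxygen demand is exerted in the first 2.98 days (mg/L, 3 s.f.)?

y_t = L₀(1 − e^(−k_d t)) = 15.4 × (1 − e^(−0.376×2.98))
= 15.4 × (1 − 0.3261) = 15.4 × 0.6739 = 10.38 mg/L.

y ≈ 10.4 mg/L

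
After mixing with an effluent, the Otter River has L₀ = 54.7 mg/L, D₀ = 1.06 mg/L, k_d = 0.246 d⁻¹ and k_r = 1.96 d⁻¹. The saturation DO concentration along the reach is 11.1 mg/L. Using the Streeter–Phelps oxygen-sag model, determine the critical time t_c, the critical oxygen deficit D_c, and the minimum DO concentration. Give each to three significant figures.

t_c ≈ 1.13 d; D_c ≈ 5.20 mg/L; min DO ≈ 5.90 mg/L

At the critical point dD/dt = 0, so k_d L₀ e^(−k_d t) = k_r D. Substituting D(t) from the Streeter–Phelps equation and solving for t gives
t_c = ln[(k_r/k_d)(1 − D₀(k_r−k_d)/(k_d L₀))] / (k_r−k_d).
Here k_r−k_d = 1.714 d⁻¹ and 1 − D₀(k_r−k_d)/(k_d L₀) = 1 − 1.06×1.714/(0.246×54.7) = 0.8650, so
t_c = ln(7.967 × 0.8650) / 1.714 = 1.930 / 1.714 = 1.126 d.
L(t_c) = L₀ e^(−k_d t_c) = 54.7 × 0.7580 = 41.46 mg/L, and at the critical point k_r D_c = k_d L, so D_c = (0.246/1.96) × 41.46 = 5.204 mg/L.
Minimum DO = C_s − D_c = 11.1 − 5.204 = 5.896 mg/L.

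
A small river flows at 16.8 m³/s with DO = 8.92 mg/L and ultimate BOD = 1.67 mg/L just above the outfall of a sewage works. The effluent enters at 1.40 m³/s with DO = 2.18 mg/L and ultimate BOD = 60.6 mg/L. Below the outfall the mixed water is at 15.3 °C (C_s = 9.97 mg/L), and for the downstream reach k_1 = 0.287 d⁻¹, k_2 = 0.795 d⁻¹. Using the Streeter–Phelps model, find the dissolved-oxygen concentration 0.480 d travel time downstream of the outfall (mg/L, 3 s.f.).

DO ≈ 8.24 mg/L

Mixed DO = (16.8×8.92 + 1.40×2.18)/(16.8+1.40) = 152.9/18.20 = 8.402 mg/L.
Mixed L₀ = (16.8×1.67 + 1.40×60.6)/(18.20) = 112.9/18.20 = 6.203 mg/L.
Initial deficit D₀ = C_s − DO₀ = 9.97 − 8.402 = 1.568 mg/L.
D(0.480) = [0.287×6.203/(0.795−0.287)](e^(−0.287×0.480) − e^(−0.795×0.480)) + 1.568 e^(−0.795×0.480)
= 3.504 × (0.8713 − 0.6828) + 1.568 × 0.6828 = 1.732 mg/L.
DO = 9.97 − 1.732 = 8.238 mg/L.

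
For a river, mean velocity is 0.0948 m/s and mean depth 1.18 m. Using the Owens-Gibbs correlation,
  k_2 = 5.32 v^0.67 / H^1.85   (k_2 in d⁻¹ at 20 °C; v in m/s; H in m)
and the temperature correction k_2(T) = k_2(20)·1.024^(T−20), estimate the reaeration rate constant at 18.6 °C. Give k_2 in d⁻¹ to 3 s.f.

k_2 ≈ 0.782 d⁻¹

k_2(20) = 5.32 × 0.0948^0.67 / 1.18^1.85 = 5.32 × 0.2063 / 1.358 = 0.8080 d⁻¹.
k_2(18.6) = 0.8080 × 1.024^(18.6−20) = 0.8080 × 0.9673 = 0.7816 d⁻¹.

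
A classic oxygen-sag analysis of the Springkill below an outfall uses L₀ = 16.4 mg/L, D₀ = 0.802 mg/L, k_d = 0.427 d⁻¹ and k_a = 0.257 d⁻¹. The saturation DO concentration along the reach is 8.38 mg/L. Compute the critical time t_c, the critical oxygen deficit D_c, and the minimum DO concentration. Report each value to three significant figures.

t_c ≈ 2.87 d; D_c ≈ 7.99 mg/L; min DO ≈ 0.390 mg/L

At the critical point dD/dt = 0, so k_d L₀ e^(−k_d t) = k_a D. Substituting D(t) from the Streeter–Phelps equation and solving for t gives
t_c = ln[(k_a/k_d)(1 − D₀(k_a−k_d)/(k_d L₀))] / (k_a−k_d).
Here k_a−k_d = -0.1700 d⁻¹ and 1 − D₀(k_a−k_d)/(k_d L₀) = 1 − 0.802×-0.1700/(0.427×16.4) = 1.019, so
t_c = ln(0.6019 × 1.019) / -0.1700 = -0.4884 / -0.1700 = 2.873 d.
L(t_c) = L₀ e^(−k_d t_c) = 16.4 × 0.2932 = 4.809 mg/L, and at the critical point k_a D_c = k_d L, so D_c = (0.427/0.257) × 4.809 = 7.990 mg/L.
Minimum DO = C_s − D_c = 8.38 − 7.990 = 0.3901 mg/L.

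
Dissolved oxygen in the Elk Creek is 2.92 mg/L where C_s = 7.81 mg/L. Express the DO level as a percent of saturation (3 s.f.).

37.4 % saturation

% saturation = C/C_s × 100 = 2.92/7.81 × 100 = 37.4 %.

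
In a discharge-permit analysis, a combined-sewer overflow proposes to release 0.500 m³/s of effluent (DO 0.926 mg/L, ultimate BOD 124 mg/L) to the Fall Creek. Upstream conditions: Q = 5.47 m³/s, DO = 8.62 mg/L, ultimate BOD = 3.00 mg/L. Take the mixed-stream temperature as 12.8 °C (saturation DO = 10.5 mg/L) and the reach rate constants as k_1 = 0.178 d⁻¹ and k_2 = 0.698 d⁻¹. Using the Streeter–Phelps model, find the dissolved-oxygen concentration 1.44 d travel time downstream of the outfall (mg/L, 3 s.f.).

Mixed DO = (5.47×8.62 + 0.500×0.926)/(5.47+0.500) = 47.61/5.970 = 7.976 mg/L.
Mixed L₀ = (5.47×3.00 + 0.500×124)/(5.970) = 78.41/5.970 = 13.13 mg/L.
Initial deficit D₀ = C_s − DO₀ = 10.5 − 7.976 = 2.524 mg/L.
D(1.44) = [0.178×13.13/(0.698−0.178)](e^(−0.178×1.44) − e^(−0.698×1.44)) + 2.524 e^(−0.698×1.44)
= 4.496 × (0.7739 − 0.3660) + 2.524 × 0.3660 = 2.758 mg/L.
DO = 10.5 − 2.758 = 7.742 mg/L.

DO ≈ 7.74 mg/L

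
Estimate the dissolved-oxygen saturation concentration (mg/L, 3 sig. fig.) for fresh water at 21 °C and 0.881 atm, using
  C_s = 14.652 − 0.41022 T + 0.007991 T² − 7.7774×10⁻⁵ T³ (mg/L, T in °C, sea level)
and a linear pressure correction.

At sea level: C_s = 14.652 − 0.41022×21 + 0.007991×21² − 7.7774×10⁻⁵×21³ = 8.841 mg/L.
Pressure correction: C_s' = 8.841 × 0.881 = 7.789 mg/L.

C_s ≈ 7.79 mg/L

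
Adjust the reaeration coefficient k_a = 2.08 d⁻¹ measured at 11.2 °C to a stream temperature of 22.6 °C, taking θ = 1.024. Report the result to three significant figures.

k_a(T₂) = k_a(T₁) · θ^(T₂−T₁) = 2.08 × 1.024^(22.6−11.2)
= 2.08 × 1.024^11.4 = 2.08 × 1.310 = 2.726 d⁻¹.

k_a ≈ 2.73 d⁻¹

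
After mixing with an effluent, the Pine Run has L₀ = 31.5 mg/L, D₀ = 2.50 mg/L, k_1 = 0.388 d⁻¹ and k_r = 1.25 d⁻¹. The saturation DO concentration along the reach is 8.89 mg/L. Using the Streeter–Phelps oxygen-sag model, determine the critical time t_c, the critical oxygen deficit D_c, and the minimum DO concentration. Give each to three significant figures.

t_c ≈ 1.13 d; D_c ≈ 6.30 mg/L; min DO ≈ 2.59 mg/L

t_c = [1/(k_r−k_1)] ln[(k_r/k_1)(1 − D₀(k_r−k_1)/(k_1 L₀))]
= [1/(1.25−0.388)] ln[(1.25/0.388)(1 − 2.50×0.8620/(0.388×31.5))]
= (1/0.8620) ln[3.222 × 0.8237] = 1.160 × ln(2.654) = 1.160 × 0.9759 = 1.132 d.
L(t_c) = L₀ e^(−k_1 t_c) = 31.5 × 0.6445 = 20.30 mg/L, and at the critical point k_r D_c = k_1 L, so D_c = (0.388/1.25) × 20.30 = 6.302 mg/L.
Minimum DO = C_s − D_c = 8.89 − 6.302 = 2.588 mg/L.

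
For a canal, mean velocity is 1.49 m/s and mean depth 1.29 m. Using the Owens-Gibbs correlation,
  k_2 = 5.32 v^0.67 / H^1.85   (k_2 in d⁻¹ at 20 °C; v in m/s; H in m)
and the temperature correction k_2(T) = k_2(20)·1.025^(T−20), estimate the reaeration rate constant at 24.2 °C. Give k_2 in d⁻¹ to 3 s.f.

k_2(20) = 5.32 × 1.49^0.67 / 1.29^1.85 = 5.32 × 1.306 / 1.602 = 4.339 d⁻¹.
k_2(24.2) = 4.339 × 1.025^(24.2−20) = 4.339 × 1.109 = 4.813 d⁻¹.

k_2 ≈ 4.81 d⁻¹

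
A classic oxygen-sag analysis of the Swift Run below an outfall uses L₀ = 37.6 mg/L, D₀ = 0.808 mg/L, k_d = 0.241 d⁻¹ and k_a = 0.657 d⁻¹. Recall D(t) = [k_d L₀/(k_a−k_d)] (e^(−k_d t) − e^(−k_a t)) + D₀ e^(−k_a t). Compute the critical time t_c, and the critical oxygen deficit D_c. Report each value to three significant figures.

t_c ≈ 2.32 d; D_c ≈ 7.89 mg/L

t_c = [1/(k_a−k_d)] ln[(k_a/k_d)(1 − D₀(k_a−k_d)/(k_d L₀))]
= [1/(0.657−0.241)] ln[(0.657/0.241)(1 − 0.808×0.4160/(0.241×37.6))]
= (1/0.4160) ln[2.726 × 0.9629] = 2.404 × ln(2.625) = 2.404 × 0.9651 = 2.320 d.
L(t_c) = L₀ e^(−k_d t_c) = 37.6 × 0.5717 = 21.50 mg/L, and at the critical point k_a D_c = k_d L, so D_c = (0.241/0.657) × 21.50 = 7.885 mg/L.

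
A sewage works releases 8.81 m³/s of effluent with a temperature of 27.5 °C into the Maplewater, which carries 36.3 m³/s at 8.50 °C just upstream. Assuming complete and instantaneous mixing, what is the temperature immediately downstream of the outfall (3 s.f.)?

Flow-weighted mixing: C = (Q_r C_r + Q_w C_w)/(Q_r + Q_w)
= (36.3×8.50 + 8.81×27.5)/(36.3 + 8.81) = 550.8/45.11 = 12.21 °C.

12.2 °C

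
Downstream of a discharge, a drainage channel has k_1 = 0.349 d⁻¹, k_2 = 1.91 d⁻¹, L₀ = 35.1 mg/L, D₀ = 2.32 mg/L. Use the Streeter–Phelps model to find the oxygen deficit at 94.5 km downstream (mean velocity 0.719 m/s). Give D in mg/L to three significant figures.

D ≈ 4.31 mg/L

Travel time t = x/v = 94.5 km / (0.719 m/s) = 94500 m / 0.719 m/s = 131400 s = 1.521 d.
k_1 L₀/(k_2−k_1) = 0.349×35.1/(1.91−0.349) = 12.25/1.561 = 7.847 mg/L.
e^(−k_1 t) = e^(−0.349×1.521) = 0.5881; e^(−k_2 t) = e^(−1.91×1.521) = 0.05472.
D = 7.847 × (0.5881 − 0.05472) + 2.32 × 0.05472 = 4.185 + 0.1270 = 4.312 mg/L.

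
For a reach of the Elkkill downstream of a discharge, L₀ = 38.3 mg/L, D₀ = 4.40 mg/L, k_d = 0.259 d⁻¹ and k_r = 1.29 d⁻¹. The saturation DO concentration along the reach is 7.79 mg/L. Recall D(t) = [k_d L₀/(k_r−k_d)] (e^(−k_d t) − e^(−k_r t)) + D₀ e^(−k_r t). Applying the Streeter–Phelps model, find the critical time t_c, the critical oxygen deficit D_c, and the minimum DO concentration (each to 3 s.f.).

t_c ≈ 0.964 d; D_c ≈ 5.99 mg/L; min DO ≈ 1.80 mg/L

At the critical point dD/dt = 0, so k_d L₀ e^(−k_d t) = k_r D. Substituting D(t) from the Streeter–Phelps equation and solving for t gives
t_c = ln[(k_r/k_d)(1 − D₀(k_r−k_d)/(k_d L₀))] / (k_r−k_d).
Here k_r−k_d = 1.031 d⁻¹ and 1 − D₀(k_r−k_d)/(k_d L₀) = 1 − 4.40×1.031/(0.259×38.3) = 0.5427, so
t_c = ln(4.981 × 0.5427) / 1.031 = 0.9943 / 1.031 = 0.9645 d.
D_c = (k_d/k_r) L₀ e^(−k_d t_c) = (0.259/1.29) × 38.3 × e^(−0.259×0.9645) = 0.2008 × 38.3 × 0.7790 = 5.990 mg/L.
Minimum DO = C_s − D_c = 7.79 − 5.990 = 1.800 mg/L.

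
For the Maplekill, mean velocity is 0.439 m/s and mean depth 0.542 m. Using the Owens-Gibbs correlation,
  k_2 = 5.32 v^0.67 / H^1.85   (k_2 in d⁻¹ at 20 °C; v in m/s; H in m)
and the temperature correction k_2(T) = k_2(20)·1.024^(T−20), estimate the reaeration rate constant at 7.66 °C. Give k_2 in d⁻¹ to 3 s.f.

k_2 ≈ 7.10 d⁻¹

k_2(20) = 5.32 × 0.439^0.67 / 0.542^1.85 = 5.32 × 0.5760 / 0.3220 = 9.516 d⁻¹.
k_2(7.66) = 9.516 × 1.024^(7.66−20) = 9.516 × 0.7463 = 7.102 d⁻¹.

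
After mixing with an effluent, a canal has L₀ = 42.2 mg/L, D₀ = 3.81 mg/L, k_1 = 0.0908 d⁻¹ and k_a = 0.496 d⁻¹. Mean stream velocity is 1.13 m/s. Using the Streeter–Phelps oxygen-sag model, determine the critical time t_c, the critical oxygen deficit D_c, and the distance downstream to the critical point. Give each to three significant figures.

At the critical point dD/dt = 0, so k_1 L₀ e^(−k_1 t) = k_a D. Substituting D(t) from the Streeter–Phelps equation and solving for t gives
t_c = ln[(k_a/k_1)(1 − D₀(k_a−k_1)/(k_1 L₀))] / (k_a−k_1).
Here k_a−k_1 = 0.4052 d⁻¹ and 1 − D₀(k_a−k_1)/(k_1 L₀) = 1 − 3.81×0.4052/(0.0908×42.2) = 0.5971, so
t_c = ln(5.463 × 0.5971) / 0.4052 = 1.182 / 0.4052 = 2.918 d.
D_c = (k_1/k_a) L₀ e^(−k_1 t_c) = (0.0908/0.496) × 42.2 × e^(−0.0908×2.918) = 0.1831 × 42.2 × 0.7673 = 5.927 mg/L.
x_c = v t_c = 1.13 m/s × 2.918 d × 86400 s/d = 284900 m ≈ 285 km.

t_c ≈ 2.92 d; D_c ≈ 5.93 mg/L; x_c ≈ 285 km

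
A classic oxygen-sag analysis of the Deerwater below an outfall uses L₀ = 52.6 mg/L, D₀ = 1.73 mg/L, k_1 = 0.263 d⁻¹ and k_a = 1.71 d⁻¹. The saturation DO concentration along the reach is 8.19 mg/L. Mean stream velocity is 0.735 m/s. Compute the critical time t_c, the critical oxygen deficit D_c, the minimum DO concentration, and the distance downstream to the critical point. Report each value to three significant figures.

With k_a/k_1 = 6.502 and 1 − D₀(k_a−k_1)/(k_1 L₀) = 0.8190,
t_c = ln(6.502 × 0.8190) / (1.71 − 0.263) = ln(5.325) / 1.447 = 1.672/1.447 = 1.156 d.
D_c = (k_1/k_a) L₀ e^(−k_1 t_c) = (0.263/1.71) × 52.6 × e^(−0.263×1.156) = 0.1538 × 52.6 × 0.7379 = 5.969 mg/L.
Minimum DO = C_s − D_c = 8.19 − 5.969 = 2.221 mg/L.
x_c = v t_c = 0.735 m/s × 1.156 d × 86400 s/d = 73400 m ≈ 73.4 km.

t_c ≈ 1.16 d; D_c ≈ 5.97 mg/L; min DO ≈ 2.22 mg/L; x_c ≈ 73.4 km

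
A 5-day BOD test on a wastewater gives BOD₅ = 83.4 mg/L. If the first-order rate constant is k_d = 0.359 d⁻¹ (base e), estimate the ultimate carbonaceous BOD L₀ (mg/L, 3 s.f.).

L₀ ≈ 100 mg/L

BOD₅ = L₀(1 − e^(−5k_d)) ⇒ L₀ = BOD₅ / (1 − e^(−5×0.359))
= 83.4 / (1 − 0.1661) = 83.4 / 0.8339 = 100.0 mg/L.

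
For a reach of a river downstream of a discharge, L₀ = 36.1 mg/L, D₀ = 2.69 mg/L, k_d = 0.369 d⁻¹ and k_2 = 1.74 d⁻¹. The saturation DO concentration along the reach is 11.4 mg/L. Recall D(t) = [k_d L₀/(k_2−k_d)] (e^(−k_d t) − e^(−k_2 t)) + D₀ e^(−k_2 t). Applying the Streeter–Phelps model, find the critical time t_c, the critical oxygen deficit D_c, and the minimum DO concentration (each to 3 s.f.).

t_c = [1/(k_2−k_d)] ln[(k_2/k_d)(1 − D₀(k_2−k_d)/(k_d L₀))]
= [1/(1.74−0.369)] ln[(1.74/0.369)(1 − 2.69×1.371/(0.369×36.1))]
= (1/1.371) ln[4.715 × 0.7231] = 0.7294 × ln(3.410) = 0.7294 × 1.227 = 0.8947 d.
D_c = (k_d/k_2) L₀ e^(−k_d t_c) = (0.369/1.74) × 36.1 × e^(−0.369×0.8947) = 0.2121 × 36.1 × 0.7188 = 5.503 mg/L.
Minimum DO = C_s − D_c = 11.4 − 5.503 = 5.897 mg/L.

t_c ≈ 0.895 d; D_c ≈ 5.50 mg/L; min DO ≈ 5.90 mg/L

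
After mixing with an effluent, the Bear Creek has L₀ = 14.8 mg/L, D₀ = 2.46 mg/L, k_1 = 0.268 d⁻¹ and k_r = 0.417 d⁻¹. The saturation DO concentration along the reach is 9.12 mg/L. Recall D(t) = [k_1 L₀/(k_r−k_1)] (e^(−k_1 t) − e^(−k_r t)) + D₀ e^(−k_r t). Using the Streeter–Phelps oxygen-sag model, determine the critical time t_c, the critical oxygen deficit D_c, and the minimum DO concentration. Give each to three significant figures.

t_c = [1/(k_r−k_1)] ln[(k_r/k_1)(1 − D₀(k_r−k_1)/(k_1 L₀))]
= [1/(0.417−0.268)] ln[(0.417/0.268)(1 − 2.46×0.1490/(0.268×14.8))]
= (1/0.1490) ln[1.556 × 0.9076] = 6.711 × ln(1.412) = 6.711 × 0.3451 = 2.316 d.
L(t_c) = L₀ e^(−k_1 t_c) = 14.8 × 0.5375 = 7.955 mg/L, and at the critical point k_r D_c = k_1 L, so D_c = (0.268/0.417) × 7.955 = 5.113 mg/L.
Minimum DO = C_s − D_c = 9.12 − 5.113 = 4.007 mg/L.

t_c ≈ 2.32 d; D_c ≈ 5.11 mg/L; min DO ≈ 4.01 mg/L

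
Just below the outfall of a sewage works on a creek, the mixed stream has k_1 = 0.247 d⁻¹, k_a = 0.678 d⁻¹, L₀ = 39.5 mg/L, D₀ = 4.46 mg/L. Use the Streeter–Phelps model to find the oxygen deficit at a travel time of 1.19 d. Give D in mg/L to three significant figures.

D ≈ 8.76 mg/L

k_1 L₀/(k_a−k_1) = 0.247×39.5/(0.678−0.247) = 9.756/0.4310 = 22.64 mg/L.
e^(−k_1 t) = e^(−0.247×1.190) = 0.7453; e^(−k_a t) = e^(−0.678×1.190) = 0.4463.
D = 22.64 × (0.7453 − 0.4463) + 4.46 × 0.4463 = 6.770 + 1.990 = 8.760 mg/L.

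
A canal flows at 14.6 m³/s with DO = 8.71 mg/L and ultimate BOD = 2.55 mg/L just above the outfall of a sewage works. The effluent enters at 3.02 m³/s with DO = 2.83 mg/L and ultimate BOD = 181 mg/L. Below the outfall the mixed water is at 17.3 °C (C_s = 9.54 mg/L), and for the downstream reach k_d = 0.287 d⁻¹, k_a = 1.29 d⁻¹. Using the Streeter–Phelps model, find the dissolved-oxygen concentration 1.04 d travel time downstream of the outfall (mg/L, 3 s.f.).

Mixed DO = (14.6×8.71 + 3.02×2.83)/(14.6+3.02) = 135.7/17.62 = 7.702 mg/L.
Mixed L₀ = (14.6×2.55 + 3.02×181)/(17.62) = 583.9/17.62 = 33.14 mg/L.
Initial deficit D₀ = C_s − DO₀ = 9.54 − 7.702 = 1.838 mg/L.
D(1.04) = [0.287×33.14/(1.29−0.287)](e^(−0.287×1.04) − e^(−1.29×1.04)) + 1.838 e^(−1.29×1.04)
= 9.481 × (0.7419 − 0.2614) + 1.838 × 0.2614 = 5.036 mg/L.
DO = 9.54 − 5.036 = 4.504 mg/L.

DO ≈ 4.50 mg/L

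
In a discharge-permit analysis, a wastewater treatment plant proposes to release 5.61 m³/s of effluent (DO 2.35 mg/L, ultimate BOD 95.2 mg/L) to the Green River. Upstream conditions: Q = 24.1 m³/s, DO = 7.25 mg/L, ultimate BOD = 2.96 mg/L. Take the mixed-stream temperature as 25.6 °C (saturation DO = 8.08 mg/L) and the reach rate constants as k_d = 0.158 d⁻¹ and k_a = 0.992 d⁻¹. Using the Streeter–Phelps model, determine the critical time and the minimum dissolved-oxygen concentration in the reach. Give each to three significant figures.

t_c ≈ 1.48 d; minimum DO ≈ 5.51 mg/L

Mixed DO = (24.1×7.25 + 5.61×2.35)/(24.1+5.61) = 187.9/29.71 = 6.325 mg/L.
Mixed L₀ = (24.1×2.96 + 5.61×95.2)/(29.71) = 605.4/29.71 = 20.38 mg/L.
Initial deficit D₀ = C_s − DO₀ = 8.08 − 6.325 = 1.755 mg/L.
t_c = (1/0.8340) ln[(0.992/0.158)(1 − 1.755×0.8340/(0.158×20.38))] = 1.199 × ln(3.424) = 1.476 d.
D_c = (0.158/0.992) × 20.38 × e^(−0.158×1.476) = 0.1593 × 20.38 × 0.7920 = 2.571 mg/L.
Minimum DO = 8.08 − 2.571 = 5.509 mg/L.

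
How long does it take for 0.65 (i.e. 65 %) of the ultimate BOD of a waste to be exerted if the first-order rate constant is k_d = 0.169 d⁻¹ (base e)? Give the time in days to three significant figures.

t ≈ 6.21 d

y/L₀ = 1 − e^(−k_d t) = 0.65 ⇒ e^(−k_d t) = 0.350
t = −ln(0.350) / 0.169 = 1.050 / 0.169 = 6.212 d.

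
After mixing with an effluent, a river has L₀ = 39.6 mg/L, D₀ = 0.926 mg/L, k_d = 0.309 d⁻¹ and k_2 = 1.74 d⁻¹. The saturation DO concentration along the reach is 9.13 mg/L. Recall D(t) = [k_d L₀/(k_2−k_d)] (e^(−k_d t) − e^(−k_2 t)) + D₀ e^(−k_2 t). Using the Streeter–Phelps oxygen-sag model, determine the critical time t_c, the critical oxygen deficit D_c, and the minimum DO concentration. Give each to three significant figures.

t_c ≈ 1.13 d; D_c ≈ 4.96 mg/L; min DO ≈ 4.17 mg/L

t_c = [1/(k_2−k_d)] ln[(k_2/k_d)(1 − D₀(k_2−k_d)/(k_d L₀))]
= [1/(1.74−0.309)] ln[(1.74/0.309)(1 − 0.926×1.431/(0.309×39.6))]
= (1/1.431) ln[5.631 × 0.8917] = 0.6988 × ln(5.021) = 0.6988 × 1.614 = 1.128 d.
L(t_c) = L₀ e^(−k_d t_c) = 39.6 × 0.7058 = 27.95 mg/L, and at the critical point k_2 D_c = k_d L, so D_c = (0.309/1.74) × 27.95 = 4.963 mg/L.
Minimum DO = C_s − D_c = 9.13 − 4.963 = 4.167 mg/L.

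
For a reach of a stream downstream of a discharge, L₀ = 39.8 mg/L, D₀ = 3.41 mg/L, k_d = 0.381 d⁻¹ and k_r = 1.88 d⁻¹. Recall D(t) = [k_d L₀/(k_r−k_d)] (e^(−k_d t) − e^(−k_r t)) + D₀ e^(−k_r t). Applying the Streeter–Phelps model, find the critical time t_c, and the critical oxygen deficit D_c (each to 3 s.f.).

t_c ≈ 0.791 d; D_c ≈ 5.97 mg/L

t_c = [1/(k_r−k_d)] ln[(k_r/k_d)(1 − D₀(k_r−k_d)/(k_d L₀))]
= [1/(1.88−0.381)] ln[(1.88/0.381)(1 − 3.41×1.499/(0.381×39.8))]
= (1/1.499) ln[4.934 × 0.6629] = 0.6671 × ln(3.271) = 0.6671 × 1.185 = 0.7906 d.
L(t_c) = L₀ e^(−k_d t_c) = 39.8 × 0.7399 = 29.45 mg/L, and at the critical point k_r D_c = k_d L, so D_c = (0.381/1.88) × 29.45 = 5.968 mg/L.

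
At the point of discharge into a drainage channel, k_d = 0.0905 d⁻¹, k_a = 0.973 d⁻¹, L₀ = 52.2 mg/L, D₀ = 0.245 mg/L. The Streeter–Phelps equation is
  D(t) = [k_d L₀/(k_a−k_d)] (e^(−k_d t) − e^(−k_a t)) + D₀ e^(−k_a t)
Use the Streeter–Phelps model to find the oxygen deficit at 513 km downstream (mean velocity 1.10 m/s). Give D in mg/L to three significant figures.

Travel time t = x/v = 513 km / (1.10 m/s) = 513000 m / 1.10 m/s = 466400 s = 5.398 d.
k_d L₀/(k_a−k_d) = 0.0905×52.2/(0.973−0.0905) = 4.724/0.8825 = 5.353 mg/L.
e^(−k_d t) = e^(−0.0905×5.398) = 0.6135; e^(−k_a t) = e^(−0.973×5.398) = 0.005237.
D = 5.353 × (0.6135 − 0.005237) + 0.245 × 0.005237 = 3.256 + 0.001283 = 3.258 mg/L.

D ≈ 3.26 mg/L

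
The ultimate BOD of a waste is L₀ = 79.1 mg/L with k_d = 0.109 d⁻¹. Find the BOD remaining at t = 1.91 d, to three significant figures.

L_t = L₀ e^(−k_d t) = 79.1 × e^(−0.109×1.91) = 79.1 × 0.8121 = 64.23 mg/L.

L ≈ 64.2 mg/L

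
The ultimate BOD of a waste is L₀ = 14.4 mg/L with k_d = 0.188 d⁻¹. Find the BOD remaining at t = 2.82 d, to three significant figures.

L ≈ 8.47 mg/L

L_t = L₀ e^(−k_d t) = 14.4 × e^(−0.188×2.82) = 14.4 × 0.5885 = 8.475 mg/L.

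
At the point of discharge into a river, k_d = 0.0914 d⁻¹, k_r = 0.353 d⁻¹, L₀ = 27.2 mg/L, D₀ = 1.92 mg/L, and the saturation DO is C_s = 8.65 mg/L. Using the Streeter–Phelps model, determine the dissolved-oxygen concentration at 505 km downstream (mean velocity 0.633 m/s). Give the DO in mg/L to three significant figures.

Travel time t = x/v = 505 km / (0.633 m/s) = 505000 m / 0.633 m/s = 797800 s = 9.234 d.
k_d L₀/(k_r−k_d) = 0.0914×27.2/(0.353−0.0914) = 2.486/0.2616 = 9.503 mg/L.
e^(−k_d t) = e^(−0.0914×9.234) = 0.4300; e^(−k_r t) = e^(−0.353×9.234) = 0.03841.
D = 9.503 × (0.4300 − 0.03841) + 1.92 × 0.03841 = 3.721 + 0.07374 = 3.795 mg/L.
DO = C_s − D = 8.65 − 3.795 = 4.855 mg/L.

DO ≈ 4.85 mg/L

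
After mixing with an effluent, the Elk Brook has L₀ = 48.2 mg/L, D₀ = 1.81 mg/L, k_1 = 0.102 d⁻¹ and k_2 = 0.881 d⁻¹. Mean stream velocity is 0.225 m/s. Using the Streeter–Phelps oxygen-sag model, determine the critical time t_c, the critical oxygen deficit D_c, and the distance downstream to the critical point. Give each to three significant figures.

At the critical point dD/dt = 0, so k_1 L₀ e^(−k_1 t) = k_2 D. Substituting D(t) from the Streeter–Phelps equation and solving for t gives
t_c = ln[(k_2/k_1)(1 − D₀(k_2−k_1)/(k_1 L₀))] / (k_2−k_1).
Here k_2−k_1 = 0.7790 d⁻¹ and 1 − D₀(k_2−k_1)/(k_1 L₀) = 1 − 1.81×0.7790/(0.102×48.2) = 0.7132, so
t_c = ln(8.637 × 0.7132) / 0.7790 = 1.818 / 0.7790 = 2.334 d.
L(t_c) = L₀ e^(−k_1 t_c) = 48.2 × 0.7882 = 37.99 mg/L, and at the critical point k_2 D_c = k_1 L, so D_c = (0.102/0.881) × 37.99 = 4.398 mg/L.
x_c = v t_c = 0.225 m/s × 2.334 d × 86400 s/d = 45370 m ≈ 45.4 km.

t_c ≈ 2.33 d; D_c ≈ 4.40 mg/L; x_c ≈ 45.4 km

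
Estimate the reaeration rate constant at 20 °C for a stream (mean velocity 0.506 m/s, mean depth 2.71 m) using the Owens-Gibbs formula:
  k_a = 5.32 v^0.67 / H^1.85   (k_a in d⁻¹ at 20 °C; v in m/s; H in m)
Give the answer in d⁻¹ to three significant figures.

k_a = 5.32 × 0.506^0.67 / 2.71^1.85 = 5.32 × 0.6335 / 6.324 = 0.5330 d⁻¹.

k_a ≈ 0.533 d⁻¹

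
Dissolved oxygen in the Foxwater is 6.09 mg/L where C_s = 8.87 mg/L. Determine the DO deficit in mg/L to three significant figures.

D ≈ 2.78 mg/L

D = C_s − C = 8.87 − 6.09 = 2.78 mg/L.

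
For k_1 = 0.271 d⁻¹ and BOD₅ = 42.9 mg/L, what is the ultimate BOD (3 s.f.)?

BOD₅ = L₀(1 − e^(−5k_1)) ⇒ L₀ = BOD₅ / (1 − e^(−5×0.271))
= 42.9 / (1 − 0.2579) = 42.9 / 0.7421 = 57.81 mg/L.

L₀ ≈ 57.8 mg/L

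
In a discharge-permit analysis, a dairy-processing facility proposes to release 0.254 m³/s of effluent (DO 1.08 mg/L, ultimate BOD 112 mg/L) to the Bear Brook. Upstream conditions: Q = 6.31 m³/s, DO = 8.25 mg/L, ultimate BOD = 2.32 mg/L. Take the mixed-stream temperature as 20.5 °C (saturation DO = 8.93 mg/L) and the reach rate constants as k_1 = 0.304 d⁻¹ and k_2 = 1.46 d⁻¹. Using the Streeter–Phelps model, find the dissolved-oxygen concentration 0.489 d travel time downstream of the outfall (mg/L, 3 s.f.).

DO ≈ 7.82 mg/L

Mixed DO = (6.31×8.25 + 0.254×1.08)/(6.31+0.254) = 52.33/6.564 = 7.973 mg/L.
Mixed L₀ = (6.31×2.32 + 0.254×112)/(6.564) = 43.09/6.564 = 6.564 mg/L.
Initial deficit D₀ = C_s − DO₀ = 8.93 − 7.973 = 0.9574 mg/L.
D(0.489) = [0.304×6.564/(1.46−0.304)](e^(−0.304×0.489) − e^(−1.46×0.489)) + 0.9574 e^(−1.46×0.489)
= 1.726 × (0.8619 − 0.4897) + 0.9574 × 0.4897 = 1.111 mg/L.
DO = 8.93 − 1.111 = 7.819 mg/L.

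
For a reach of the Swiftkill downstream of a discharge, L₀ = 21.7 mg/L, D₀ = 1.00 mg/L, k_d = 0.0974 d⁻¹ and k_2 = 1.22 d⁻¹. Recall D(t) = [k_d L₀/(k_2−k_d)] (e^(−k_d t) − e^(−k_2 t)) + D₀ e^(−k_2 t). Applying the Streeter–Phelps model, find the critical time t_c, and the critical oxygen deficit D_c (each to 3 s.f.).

With k_2/k_d = 12.53 and 1 − D₀(k_2−k_d)/(k_d L₀) = 0.4689,
t_c = ln(12.53 × 0.4689) / (1.22 − 0.0974) = ln(5.873) / 1.123 = 1.770/1.123 = 1.577 d.
L(t_c) = L₀ e^(−k_d t_c) = 21.7 × 0.8576 = 18.61 mg/L, and at the critical point k_2 D_c = k_d L, so D_c = (0.0974/1.22) × 18.61 = 1.486 mg/L.

t_c ≈ 1.58 d; D_c ≈ 1.49 mg/L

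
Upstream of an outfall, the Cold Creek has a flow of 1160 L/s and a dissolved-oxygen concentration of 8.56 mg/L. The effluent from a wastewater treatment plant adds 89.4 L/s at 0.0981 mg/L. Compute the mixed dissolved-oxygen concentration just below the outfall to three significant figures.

7.95 mg/L

Flow-weighted mixing: C = (Q_r C_r + Q_w C_w)/(Q_r + Q_w)
= (1160×8.56 + 89.4×0.0981)/(1160 + 89.4) = 9938/1249 = 7.955 mg/L.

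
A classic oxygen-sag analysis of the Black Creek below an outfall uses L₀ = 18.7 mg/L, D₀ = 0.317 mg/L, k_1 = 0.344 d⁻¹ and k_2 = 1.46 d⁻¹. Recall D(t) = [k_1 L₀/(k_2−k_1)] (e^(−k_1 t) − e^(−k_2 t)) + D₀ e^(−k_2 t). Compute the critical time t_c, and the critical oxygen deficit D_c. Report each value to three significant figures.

t_c ≈ 1.24 d; D_c ≈ 2.87 mg/L

With k_2/k_1 = 4.244 and 1 − D₀(k_2−k_1)/(k_1 L₀) = 0.9450,
t_c = ln(4.244 × 0.9450) / (1.46 − 0.344) = ln(4.011) / 1.116 = 1.389/1.116 = 1.245 d.
D_c = (k_1/k_2) L₀ e^(−k_1 t_c) = (0.344/1.46) × 18.7 × e^(−0.344×1.245) = 0.2356 × 18.7 × 0.6517 = 2.871 mg/L.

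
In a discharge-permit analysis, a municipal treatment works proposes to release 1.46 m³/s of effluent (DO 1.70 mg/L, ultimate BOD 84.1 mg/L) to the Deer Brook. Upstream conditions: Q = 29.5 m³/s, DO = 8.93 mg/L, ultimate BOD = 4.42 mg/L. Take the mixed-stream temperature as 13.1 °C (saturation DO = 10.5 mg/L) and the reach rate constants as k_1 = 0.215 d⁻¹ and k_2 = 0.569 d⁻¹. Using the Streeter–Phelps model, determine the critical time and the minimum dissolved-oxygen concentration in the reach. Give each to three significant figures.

t_c ≈ 1.38 d; minimum DO ≈ 8.20 mg/L

Mixed DO = (29.5×8.93 + 1.46×1.70)/(29.5+1.46) = 265.9/30.96 = 8.589 mg/L.
Mixed L₀ = (29.5×4.42 + 1.46×84.1)/(30.96) = 253.2/30.96 = 8.178 mg/L.
Initial deficit D₀ = C_s − DO₀ = 10.5 − 8.589 = 1.911 mg/L.
t_c = (1/0.3540) ln[(0.569/0.215)(1 − 1.911×0.3540/(0.215×8.178))] = 2.825 × ln(1.628) = 1.377 d.
D_c = (0.215/0.569) × 8.178 × e^(−0.215×1.377) = 0.3779 × 8.178 × 0.7437 = 2.298 mg/L.
Minimum DO = 10.5 − 2.298 = 8.202 mg/L.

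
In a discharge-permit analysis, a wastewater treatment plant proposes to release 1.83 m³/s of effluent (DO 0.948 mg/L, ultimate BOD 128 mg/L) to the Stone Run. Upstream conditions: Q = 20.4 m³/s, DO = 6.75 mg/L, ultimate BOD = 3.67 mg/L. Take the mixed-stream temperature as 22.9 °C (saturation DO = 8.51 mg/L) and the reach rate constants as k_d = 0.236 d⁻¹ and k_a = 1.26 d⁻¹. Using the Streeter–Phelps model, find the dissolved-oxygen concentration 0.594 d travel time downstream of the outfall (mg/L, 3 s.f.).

DO ≈ 6.18 mg/L

Mixed DO = (20.4×6.75 + 1.83×0.948)/(20.4+1.83) = 139.4/22.23 = 6.272 mg/L.
Mixed L₀ = (20.4×3.67 + 1.83×128)/(22.23) = 309.1/22.23 = 13.90 mg/L.
Initial deficit D₀ = C_s − DO₀ = 8.51 − 6.272 = 2.238 mg/L.
D(0.594) = [0.236×13.90/(1.26−0.236)](e^(−0.236×0.594) − e^(−1.26×0.594)) + 2.238 e^(−1.26×0.594)
= 3.205 × (0.8692 − 0.4731) + 2.238 × 0.4731 = 2.328 mg/L.
DO = 8.51 − 2.328 = 6.182 mg/L.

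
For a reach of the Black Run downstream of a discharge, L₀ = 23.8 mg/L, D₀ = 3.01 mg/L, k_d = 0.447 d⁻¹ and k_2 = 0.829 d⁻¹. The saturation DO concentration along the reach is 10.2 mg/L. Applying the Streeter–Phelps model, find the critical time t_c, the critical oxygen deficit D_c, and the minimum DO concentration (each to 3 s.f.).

t_c ≈ 1.32 d; D_c ≈ 7.12 mg/L; min DO ≈ 3.08 mg/L

t_c = [1/(k_2−k_d)] ln[(k_2/k_d)(1 − D₀(k_2−k_d)/(k_d L₀))]
= [1/(0.829−0.447)] ln[(0.829/0.447)(1 − 3.01×0.3820/(0.447×23.8))]
= (1/0.3820) ln[1.855 × 0.8919] = 2.618 × ln(1.654) = 2.618 × 0.5033 = 1.317 d.
L(t_c) = L₀ e^(−k_d t_c) = 23.8 × 0.5549 = 13.21 mg/L, and at the critical point k_2 D_c = k_d L, so D_c = (0.447/0.829) × 13.21 = 7.121 mg/L.
Minimum DO = C_s − D_c = 10.2 − 7.121 = 3.079 mg/L.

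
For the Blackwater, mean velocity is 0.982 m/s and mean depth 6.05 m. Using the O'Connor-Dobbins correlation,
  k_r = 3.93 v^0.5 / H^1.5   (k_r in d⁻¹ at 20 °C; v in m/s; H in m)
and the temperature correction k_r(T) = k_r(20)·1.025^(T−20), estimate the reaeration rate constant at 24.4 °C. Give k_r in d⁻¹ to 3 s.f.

k_r(20) = 3.93 × 0.982^0.5 / 6.05^1.5 = 3.93 × 0.9910 / 14.88 = 0.2617 d⁻¹.
k_r(24.4) = 0.2617 × 1.025^(24.4−20) = 0.2617 × 1.115 = 0.2917 d⁻¹.

k_r ≈ 0.292 d⁻¹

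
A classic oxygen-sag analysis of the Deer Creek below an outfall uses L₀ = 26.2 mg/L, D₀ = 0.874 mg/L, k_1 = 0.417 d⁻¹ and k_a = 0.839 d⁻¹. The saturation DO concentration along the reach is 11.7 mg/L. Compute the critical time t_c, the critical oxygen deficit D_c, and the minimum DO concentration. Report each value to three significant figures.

t_c = [1/(k_a−k_1)] ln[(k_a/k_1)(1 − D₀(k_a−k_1)/(k_1 L₀))]
= [1/(0.839−0.417)] ln[(0.839/0.417)(1 − 0.874×0.4220/(0.417×26.2))]
= (1/0.4220) ln[2.012 × 0.9662] = 2.370 × ln(1.944) = 2.370 × 0.6648 = 1.575 d.
L(t_c) = L₀ e^(−k_1 t_c) = 26.2 × 0.5185 = 13.58 mg/L, and at the critical point k_a D_c = k_1 L, so D_c = (0.417/0.839) × 13.58 = 6.751 mg/L.
Minimum DO = C_s − D_c = 11.7 − 6.751 = 4.949 mg/L.

t_c ≈ 1.58 d; D_c ≈ 6.75 mg/L; min DO ≈ 4.95 mg/L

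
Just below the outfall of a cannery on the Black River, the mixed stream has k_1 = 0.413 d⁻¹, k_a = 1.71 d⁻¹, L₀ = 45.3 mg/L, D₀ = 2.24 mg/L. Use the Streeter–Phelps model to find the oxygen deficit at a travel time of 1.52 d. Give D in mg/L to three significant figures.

D ≈ 6.79 mg/L

k_1 L₀/(k_a−k_1) = 0.413×45.3/(1.71−0.413) = 18.71/1.297 = 14.42 mg/L.
e^(−k_1 t) = e^(−0.413×1.520) = 0.5338; e^(−k_a t) = e^(−1.71×1.520) = 0.07433.
D = 14.42 × (0.5338 − 0.07433) + 2.24 × 0.07433 = 6.627 + 0.1665 = 6.794 mg/L.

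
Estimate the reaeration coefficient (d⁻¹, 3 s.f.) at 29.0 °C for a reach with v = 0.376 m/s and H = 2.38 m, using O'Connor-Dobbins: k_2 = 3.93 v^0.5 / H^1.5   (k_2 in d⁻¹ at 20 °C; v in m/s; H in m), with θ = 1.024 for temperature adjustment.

k_2(20) = 3.93 × 0.376^0.5 / 2.38^1.5 = 3.93 × 0.6132 / 3.672 = 0.6563 d⁻¹.
k_2(29.0) = 0.6563 × 1.024^(29.0−20) = 0.6563 × 1.238 = 0.8125 d⁻¹.

k_2 ≈ 0.812 d⁻¹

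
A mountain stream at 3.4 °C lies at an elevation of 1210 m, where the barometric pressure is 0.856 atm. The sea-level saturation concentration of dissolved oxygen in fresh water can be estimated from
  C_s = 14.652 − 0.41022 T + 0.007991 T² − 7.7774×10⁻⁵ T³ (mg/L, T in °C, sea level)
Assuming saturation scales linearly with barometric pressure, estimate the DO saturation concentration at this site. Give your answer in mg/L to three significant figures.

At sea level: C_s = 14.652 − 0.41022×3.4 + 0.007991×3.4² − 7.7774×10⁻⁵×3.4³ = 13.35 mg/L.
Pressure correction: C_s' = 13.35 × 0.856 = 11.42 mg/L.

C_s ≈ 11.4 mg/L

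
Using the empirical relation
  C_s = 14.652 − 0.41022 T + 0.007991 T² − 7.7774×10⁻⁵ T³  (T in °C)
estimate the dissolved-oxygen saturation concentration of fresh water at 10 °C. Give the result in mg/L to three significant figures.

C_s ≈ 11.3 mg/L

C_s = 14.652 − 0.41022×10 + 0.007991×10² − 7.7774×10⁻⁵×10³ = 11.27 mg/L.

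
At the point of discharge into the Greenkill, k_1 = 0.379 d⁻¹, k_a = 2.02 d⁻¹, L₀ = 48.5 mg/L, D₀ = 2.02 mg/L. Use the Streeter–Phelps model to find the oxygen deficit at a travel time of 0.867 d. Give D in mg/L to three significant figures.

k_1 L₀/(k_a−k_1) = 0.379×48.5/(2.02−0.379) = 18.38/1.641 = 11.20 mg/L.
e^(−k_1 t) = e^(−0.379×0.8670) = 0.7199; e^(−k_a t) = e^(−2.02×0.8670) = 0.1735.
D = 11.20 × (0.7199 − 0.1735) + 2.02 × 0.1735 = 6.120 + 0.3506 = 6.471 mg/L.

D ≈ 6.47 mg/L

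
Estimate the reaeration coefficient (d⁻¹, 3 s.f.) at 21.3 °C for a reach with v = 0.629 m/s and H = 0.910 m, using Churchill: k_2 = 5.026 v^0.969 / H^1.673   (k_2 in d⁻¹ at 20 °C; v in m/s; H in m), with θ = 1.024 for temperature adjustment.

k_2 ≈ 3.87 d⁻¹

k_2(20) = 5.026 × 0.629^0.969 / 0.910^1.673 = 5.026 × 0.6381 / 0.8540 = 3.755 d⁻¹.
k_2(21.3) = 3.755 × 1.024^(21.3−20) = 3.755 × 1.031 = 3.873 d⁻¹.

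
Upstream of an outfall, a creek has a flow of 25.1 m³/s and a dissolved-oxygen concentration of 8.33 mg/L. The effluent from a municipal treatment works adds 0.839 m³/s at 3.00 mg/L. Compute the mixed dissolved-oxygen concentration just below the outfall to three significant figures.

Flow-weighted mixing: C = (Q_r C_r + Q_w C_w)/(Q_r + Q_w)
= (25.1×8.33 + 0.839×3.00)/(25.1 + 0.839) = 211.6/25.94 = 8.158 mg/L.

8.16 mg/L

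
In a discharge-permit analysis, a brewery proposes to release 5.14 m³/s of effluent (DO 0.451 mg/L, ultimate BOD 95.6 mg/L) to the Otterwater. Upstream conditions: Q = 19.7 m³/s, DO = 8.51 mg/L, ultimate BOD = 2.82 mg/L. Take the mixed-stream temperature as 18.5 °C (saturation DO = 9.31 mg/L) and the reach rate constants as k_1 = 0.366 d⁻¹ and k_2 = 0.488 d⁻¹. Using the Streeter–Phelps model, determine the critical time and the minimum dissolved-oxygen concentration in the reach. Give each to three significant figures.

Mixed DO = (19.7×8.51 + 5.14×0.451)/(19.7+5.14) = 170.0/24.84 = 6.842 mg/L.
Mixed L₀ = (19.7×2.82 + 5.14×95.6)/(24.84) = 546.9/24.84 = 22.02 mg/L.
Initial deficit D₀ = C_s − DO₀ = 9.31 − 6.842 = 2.468 mg/L.
t_c = (1/0.1220) ln[(0.488/0.366)(1 − 2.468×0.1220/(0.366×22.02))] = 8.197 × ln(1.284) = 2.046 d.
D_c = (0.366/0.488) × 22.02 × e^(−0.366×2.046) = 0.7500 × 22.02 × 0.4729 = 7.810 mg/L.
Minimum DO = 9.31 − 7.810 = 1.500 mg/L.

t_c ≈ 2.05 d; minimum DO ≈ 1.50 mg/L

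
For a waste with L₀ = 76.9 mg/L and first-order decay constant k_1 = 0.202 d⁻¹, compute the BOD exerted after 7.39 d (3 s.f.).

y ≈ 59.6 mg/L

y_t = L₀(1 − e^(−k_1 t)) = 76.9 × (1 − e^(−0.202×7.39))
= 76.9 × (1 − 0.2247) = 76.9 × 0.7753 = 59.62 mg/L.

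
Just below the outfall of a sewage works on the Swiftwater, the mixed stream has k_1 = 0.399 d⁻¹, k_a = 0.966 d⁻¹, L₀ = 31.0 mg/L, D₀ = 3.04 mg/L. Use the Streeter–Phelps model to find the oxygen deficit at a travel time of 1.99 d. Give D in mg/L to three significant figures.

D ≈ 7.11 mg/L

k_1 L₀/(k_a−k_1) = 0.399×31.0/(0.966−0.399) = 12.37/0.5670 = 21.81 mg/L.
e^(−k_1 t) = e^(−0.399×1.990) = 0.4520; e^(−k_a t) = e^(−0.966×1.990) = 0.1463.
D = 21.81 × (0.4520 − 0.1463) + 3.04 × 0.1463 = 6.670 + 0.4446 = 7.115 mg/L.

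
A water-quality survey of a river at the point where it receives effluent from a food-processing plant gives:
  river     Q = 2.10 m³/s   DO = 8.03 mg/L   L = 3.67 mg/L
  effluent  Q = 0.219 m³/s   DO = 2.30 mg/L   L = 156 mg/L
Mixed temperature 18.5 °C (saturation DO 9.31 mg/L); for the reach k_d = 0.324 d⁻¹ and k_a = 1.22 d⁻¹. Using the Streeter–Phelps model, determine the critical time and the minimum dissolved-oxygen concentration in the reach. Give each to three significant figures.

t_c ≈ 1.11 d; minimum DO ≈ 5.97 mg/L

Mixed DO = (2.10×8.03 + 0.219×2.30)/(2.10+0.219) = 17.37/2.319 = 7.489 mg/L.
Mixed L₀ = (2.10×3.67 + 0.219×156)/(2.319) = 41.87/2.319 = 18.06 mg/L.
Initial deficit D₀ = C_s − DO₀ = 9.31 − 7.489 = 1.821 mg/L.
t_c = (1/0.8960) ln[(1.22/0.324)(1 − 1.821×0.8960/(0.324×18.06))] = 1.116 × ln(2.715) = 1.115 d.
D_c = (0.324/1.22) × 18.06 × e^(−0.324×1.115) = 0.2656 × 18.06 × 0.6968 = 3.341 mg/L.
Minimum DO = 9.31 − 3.341 = 5.969 mg/L.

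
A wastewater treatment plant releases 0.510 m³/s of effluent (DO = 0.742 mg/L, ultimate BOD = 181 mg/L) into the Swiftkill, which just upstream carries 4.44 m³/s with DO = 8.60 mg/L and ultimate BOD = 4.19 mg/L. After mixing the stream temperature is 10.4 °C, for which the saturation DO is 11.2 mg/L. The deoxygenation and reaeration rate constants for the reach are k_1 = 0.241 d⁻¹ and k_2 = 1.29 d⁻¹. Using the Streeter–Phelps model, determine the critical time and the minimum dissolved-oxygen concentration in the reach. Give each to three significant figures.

t_c ≈ 0.564 d; minimum DO ≈ 7.55 mg/L

Mixed DO = (4.44×8.60 + 0.510×0.742)/(4.44+0.510) = 38.56/4.950 = 7.790 mg/L.
Mixed L₀ = (4.44×4.19 + 0.510×181)/(4.950) = 110.9/4.950 = 22.41 mg/L.
Initial deficit D₀ = C_s − DO₀ = 11.2 − 7.790 = 3.410 mg/L.
t_c = (1/1.049) ln[(1.29/0.241)(1 − 3.410×1.049/(0.241×22.41))] = 0.9533 × ln(1.807) = 0.5642 d.
D_c = (0.241/1.29) × 22.41 × e^(−0.241×0.5642) = 0.1868 × 22.41 × 0.8729 = 3.654 mg/L.
Minimum DO = 11.2 − 3.654 = 7.546 mg/L.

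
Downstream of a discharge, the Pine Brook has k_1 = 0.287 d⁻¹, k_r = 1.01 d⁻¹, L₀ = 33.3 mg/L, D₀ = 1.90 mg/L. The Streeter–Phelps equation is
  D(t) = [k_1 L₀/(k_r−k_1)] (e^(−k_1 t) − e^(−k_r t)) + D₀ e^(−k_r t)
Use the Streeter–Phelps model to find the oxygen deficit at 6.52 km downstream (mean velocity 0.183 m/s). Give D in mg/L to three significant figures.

D ≈ 4.28 mg/L

Travel time t = x/v = 6.52 km / (0.183 m/s) = 6520 m / 0.183 m/s = 35630 s = 0.4124 d.
k_1 L₀/(k_r−k_1) = 0.287×33.3/(1.01−0.287) = 9.557/0.7230 = 13.22 mg/L.
e^(−k_1 t) = e^(−0.287×0.4124) = 0.8884; e^(−k_r t) = e^(−1.01×0.4124) = 0.6594.
D = 13.22 × (0.8884 − 0.6594) + 1.90 × 0.6594 = 3.027 + 1.253 = 4.280 mg/L.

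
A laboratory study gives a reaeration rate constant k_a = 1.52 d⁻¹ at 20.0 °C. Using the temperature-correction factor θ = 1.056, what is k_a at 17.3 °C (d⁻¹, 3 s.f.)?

k_a(T₂) = k_a(T₁) · θ^(T₂−T₁) = 1.52 × 1.056^(17.3−20.0)
= 1.52 × 1.056^-2.70 = 1.52 × 0.8632 = 1.312 d⁻¹.

k_a ≈ 1.31 d⁻¹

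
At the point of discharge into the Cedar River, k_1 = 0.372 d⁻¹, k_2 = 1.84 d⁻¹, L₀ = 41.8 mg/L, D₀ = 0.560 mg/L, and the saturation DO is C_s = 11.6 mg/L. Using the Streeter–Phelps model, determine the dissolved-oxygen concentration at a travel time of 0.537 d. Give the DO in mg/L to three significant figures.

k_1 L₀/(k_2−k_1) = 0.372×41.8/(1.84−0.372) = 15.55/1.468 = 10.59 mg/L.
e^(−k_1 t) = e^(−0.372×0.5370) = 0.8189; e^(−k_2 t) = e^(−1.84×0.5370) = 0.3723.
D = 10.59 × (0.8189 − 0.3723) + 0.560 × 0.3723 = 4.731 + 0.2085 = 4.939 mg/L.
DO = C_s − D = 11.6 − 4.939 = 6.661 mg/L.

DO ≈ 6.66 mg/L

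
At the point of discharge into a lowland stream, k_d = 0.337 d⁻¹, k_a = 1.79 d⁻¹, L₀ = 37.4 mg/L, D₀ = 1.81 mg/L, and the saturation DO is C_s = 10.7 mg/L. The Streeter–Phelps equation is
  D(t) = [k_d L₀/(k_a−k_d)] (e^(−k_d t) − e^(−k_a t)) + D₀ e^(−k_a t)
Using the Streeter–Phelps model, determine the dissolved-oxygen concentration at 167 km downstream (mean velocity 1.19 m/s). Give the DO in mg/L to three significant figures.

DO ≈ 6.06 mg/L

Travel time t = x/v = 167 km / (1.19 m/s) = 167000 m / 1.19 m/s = 140300 s = 1.624 d.
k_d L₀/(k_a−k_d) = 0.337×37.4/(1.79−0.337) = 12.60/1.453 = 8.674 mg/L.
e^(−k_d t) = e^(−0.337×1.624) = 0.5785; e^(−k_a t) = e^(−1.79×1.624) = 0.05462.
D = 8.674 × (0.5785 − 0.05462) + 1.81 × 0.05462 = 4.544 + 0.09886 = 4.643 mg/L.
DO = C_s − D = 10.7 − 4.643 = 6.057 mg/L.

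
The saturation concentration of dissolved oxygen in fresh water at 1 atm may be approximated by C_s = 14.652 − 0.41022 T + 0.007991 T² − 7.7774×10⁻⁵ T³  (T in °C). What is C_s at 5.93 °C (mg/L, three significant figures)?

C_s ≈ 12.5 mg/L

C_s = 14.652 − 0.41022×5.93 + 0.007991×5.93² − 7.7774×10⁻⁵×5.93³ = 12.48 mg/L.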